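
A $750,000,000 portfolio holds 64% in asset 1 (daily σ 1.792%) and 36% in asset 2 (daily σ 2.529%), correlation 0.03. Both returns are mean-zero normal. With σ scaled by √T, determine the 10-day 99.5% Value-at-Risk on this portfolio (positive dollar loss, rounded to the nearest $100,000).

$90,800,000

σ_p = √(0.64²·1.792² + 0.36²·2.529² + 2·0.03·0.64·0.36·1.792·2.529) = 1.486%.
σ_{10d} = 1.486% × √10 = 4.699%.
z(99.5%) = 2.576.
VaR = 2.576 × 4.699% = 12.105%; on $750,000,000 that is $90,787,500.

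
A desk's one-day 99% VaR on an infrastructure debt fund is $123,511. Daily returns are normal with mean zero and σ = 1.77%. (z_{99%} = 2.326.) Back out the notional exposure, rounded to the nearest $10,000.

VaR as a fraction of value: z·σ = 2.326 × 1.77% = 4.11702%.
Position = $123,511 / 0.0411702 = $3,000,010.

$3,000,000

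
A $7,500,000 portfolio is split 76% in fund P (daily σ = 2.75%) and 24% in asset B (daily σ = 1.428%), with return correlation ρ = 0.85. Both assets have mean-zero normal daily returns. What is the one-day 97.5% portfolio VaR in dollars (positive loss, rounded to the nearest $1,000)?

σ_p² = 0.76²·2.75² + 0.24²·1.428² + 2·0.85·0.76·0.24·2.75·1.428 = 5.7032 (%²).
σ_p = √5.7032 = 2.388%.
At 97.5%, z = 1.960.
VaR = 1.960 × 2.388% = 4.680%; on $7,500,000 that is $351,000.

$351,000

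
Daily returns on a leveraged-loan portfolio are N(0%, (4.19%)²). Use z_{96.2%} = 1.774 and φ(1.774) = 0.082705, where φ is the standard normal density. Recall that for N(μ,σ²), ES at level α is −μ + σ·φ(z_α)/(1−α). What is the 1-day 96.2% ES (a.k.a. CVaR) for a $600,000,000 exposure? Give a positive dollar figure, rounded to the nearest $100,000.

$54,700,000

Tail multiplier: φ(z)/(1−α) = 0.082705 / 0.038 = 2.176.
ES = 4.19% × 2.176 = 9.117%.
On $600,000,000: 0.09117 × $600,000,000 = $54,702,000.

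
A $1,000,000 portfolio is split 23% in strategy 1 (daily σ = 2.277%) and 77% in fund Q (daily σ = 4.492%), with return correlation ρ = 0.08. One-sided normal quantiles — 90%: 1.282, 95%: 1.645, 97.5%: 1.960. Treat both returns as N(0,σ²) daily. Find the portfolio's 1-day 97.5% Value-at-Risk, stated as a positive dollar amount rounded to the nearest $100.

σ_p² = 0.23²·2.277² + 0.77²·4.492² + 2·0.08·0.23·0.77·2.277·4.492 = 12.5277 (%²).
σ_p = √12.5277 = 3.539%.
VaR = 1.960 × 3.539% = 6.936%; on $1,000,000 that is $69,360.

$69,400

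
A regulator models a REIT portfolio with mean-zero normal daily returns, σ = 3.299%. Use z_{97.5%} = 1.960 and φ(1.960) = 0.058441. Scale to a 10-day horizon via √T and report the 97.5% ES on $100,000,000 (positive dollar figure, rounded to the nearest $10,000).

$24,390,000

σ_{10d} = 3.299% × √10 = 10.432%.
ES multiplier = φ(z)/(1−α) = 0.058441/0.025 = 2.338.
ES = 10.432% × 2.338 = 24.390%; on $100,000,000: $24,390,000.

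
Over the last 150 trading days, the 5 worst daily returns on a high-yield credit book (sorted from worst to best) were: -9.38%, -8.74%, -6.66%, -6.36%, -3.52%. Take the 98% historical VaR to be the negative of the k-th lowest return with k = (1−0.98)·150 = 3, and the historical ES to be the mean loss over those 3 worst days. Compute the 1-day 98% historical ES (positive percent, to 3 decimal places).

8.260%

The 3 worst returns sum to -24.78%.
ES = −(-24.78%) / 3 = 8.26% ≈ 8.260%.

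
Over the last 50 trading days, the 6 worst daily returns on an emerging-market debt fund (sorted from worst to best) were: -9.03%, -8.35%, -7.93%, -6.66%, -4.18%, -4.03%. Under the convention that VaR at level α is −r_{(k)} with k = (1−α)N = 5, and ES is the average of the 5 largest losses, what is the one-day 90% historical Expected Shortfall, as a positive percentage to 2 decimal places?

7.23%

The 5 worst returns sum to -36.15%.
ES = −(-36.15%) / 5 = 7.23%.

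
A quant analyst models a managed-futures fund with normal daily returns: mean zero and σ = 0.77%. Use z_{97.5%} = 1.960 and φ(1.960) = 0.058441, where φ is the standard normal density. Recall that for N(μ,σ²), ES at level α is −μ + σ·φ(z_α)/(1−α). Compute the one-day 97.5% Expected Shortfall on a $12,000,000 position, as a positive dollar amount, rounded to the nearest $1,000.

$216,000

Tail multiplier: φ(z)/(1−α) = 0.058441 / 0.025 = 2.338.
ES = 0.77% × 2.338 = 1.800%.
On $12,000,000: 0.01800 × $12,000,000 = $216,000.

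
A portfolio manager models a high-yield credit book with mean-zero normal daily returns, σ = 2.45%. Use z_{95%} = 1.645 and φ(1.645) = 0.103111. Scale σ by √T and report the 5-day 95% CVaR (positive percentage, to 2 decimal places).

σ_{5d} = 2.45% × √5 = 5.478%.
ES multiplier = φ(z)/(1−α) = 0.103111/0.05 = 2.062.
ES = 5.478% × 2.062 = 11.296%.

11.30%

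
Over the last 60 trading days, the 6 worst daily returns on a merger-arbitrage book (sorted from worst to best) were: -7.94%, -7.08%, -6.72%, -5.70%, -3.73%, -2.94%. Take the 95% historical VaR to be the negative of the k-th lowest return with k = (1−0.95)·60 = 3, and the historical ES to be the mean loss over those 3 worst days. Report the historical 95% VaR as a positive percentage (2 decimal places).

k = 3; the 3rd lowest return is -6.72%, so VaR = 6.72%.

6.72%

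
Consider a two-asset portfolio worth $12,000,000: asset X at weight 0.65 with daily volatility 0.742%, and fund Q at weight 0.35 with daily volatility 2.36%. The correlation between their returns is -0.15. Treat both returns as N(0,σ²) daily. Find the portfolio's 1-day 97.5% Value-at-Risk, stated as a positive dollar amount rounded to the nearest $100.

$209,800

σ_p² = 0.65²·0.742² + 0.35²·2.36² + 2·-0.15·0.65·0.35·0.742·2.36 = 0.7954 (%²).
σ_p = √0.7954 = 0.892%.
At 97.5%, z = 1.960.
VaR = 1.960 × 0.892% = 1.748%; on $12,000,000 that is $209,760.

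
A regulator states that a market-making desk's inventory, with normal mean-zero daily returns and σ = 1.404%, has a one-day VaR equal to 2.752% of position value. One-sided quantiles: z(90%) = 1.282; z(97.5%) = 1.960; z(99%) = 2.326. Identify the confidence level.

Implied z = VaR/σ = 2.752 / 1.404 = 1.960.
This matches z(97.5%) = 1.960.

97.5%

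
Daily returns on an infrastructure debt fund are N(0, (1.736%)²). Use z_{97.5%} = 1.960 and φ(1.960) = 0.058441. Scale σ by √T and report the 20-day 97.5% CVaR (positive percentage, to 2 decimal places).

18.15%

σ_{20d} = 1.736% × √20 = 7.764%.
ES multiplier = φ(z)/(1−α) = 0.058441/0.025 = 2.338.
ES = 7.764% × 2.338 = 18.152%.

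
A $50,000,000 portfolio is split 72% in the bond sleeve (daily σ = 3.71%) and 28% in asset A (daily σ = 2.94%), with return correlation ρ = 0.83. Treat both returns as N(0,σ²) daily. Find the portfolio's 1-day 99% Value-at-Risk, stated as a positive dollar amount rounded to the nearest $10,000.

σ_p² = 0.72²·3.71² + 0.28²·2.94² + 2·0.83·0.72·0.28·3.71·2.94 = 11.4632 (%²).
σ_p = √11.4632 = 3.386%.
At 99%, z = 2.326.
VaR = 2.326 × 3.386% = 7.876%; on $50,000,000 that is $3,938,000.

$3,940,000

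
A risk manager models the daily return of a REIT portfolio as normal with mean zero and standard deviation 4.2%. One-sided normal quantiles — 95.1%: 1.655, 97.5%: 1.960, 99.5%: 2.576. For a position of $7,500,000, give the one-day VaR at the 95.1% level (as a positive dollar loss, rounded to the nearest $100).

$521,300

VaR = z·σ = 1.655 × 4.2% = 6.951%.
On $7,500,000: 0.06951 × $7,500,000 = $521,325.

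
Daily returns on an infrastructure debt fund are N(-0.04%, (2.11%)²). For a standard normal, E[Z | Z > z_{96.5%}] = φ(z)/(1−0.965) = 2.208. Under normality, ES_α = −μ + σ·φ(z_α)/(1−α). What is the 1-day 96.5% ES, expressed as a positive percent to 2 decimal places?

ES = −(-0.04%) + 2.11% × 2.208 = 4.699%.

4.70%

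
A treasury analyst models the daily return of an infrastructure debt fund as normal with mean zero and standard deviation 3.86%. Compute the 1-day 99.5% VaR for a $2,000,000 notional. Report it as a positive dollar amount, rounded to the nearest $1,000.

At 99.5% one-sided, z = 2.576.
VaR = z·σ = 2.576 × 3.86% = 9.943%.
On $2,000,000: 0.09943 × $2,000,000 = $198,860.

$199,000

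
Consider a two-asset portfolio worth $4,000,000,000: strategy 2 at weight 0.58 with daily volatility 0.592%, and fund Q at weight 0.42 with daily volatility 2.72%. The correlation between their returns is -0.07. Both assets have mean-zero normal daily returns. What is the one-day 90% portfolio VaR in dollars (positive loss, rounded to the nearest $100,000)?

σ_p² = 0.58²·0.592² + 0.42²·2.72² + 2·-0.07·0.58·0.42·0.592·2.72 = 1.3681 (%²).
σ_p = √1.3681 = 1.170%.
At 90%, z = 1.282.
VaR = 1.282 × 1.170% = 1.500%; on $4,000,000,000 that is $60,000,000.

$60,000,000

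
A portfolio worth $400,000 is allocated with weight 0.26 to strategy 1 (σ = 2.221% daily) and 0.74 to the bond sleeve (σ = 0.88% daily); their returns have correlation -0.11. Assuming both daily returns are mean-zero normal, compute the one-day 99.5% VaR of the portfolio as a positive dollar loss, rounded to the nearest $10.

$8,460

σ_p² = 0.26²·2.221² + 0.74²·0.88² + 2·-0.11·0.26·0.74·2.221·0.88 = 0.6748 (%²).
σ_p = √0.6748 = 0.821%.
At 99.5%, z = 2.576.
VaR = 2.576 × 0.821% = 2.115%; on $400,000 that is $8,460.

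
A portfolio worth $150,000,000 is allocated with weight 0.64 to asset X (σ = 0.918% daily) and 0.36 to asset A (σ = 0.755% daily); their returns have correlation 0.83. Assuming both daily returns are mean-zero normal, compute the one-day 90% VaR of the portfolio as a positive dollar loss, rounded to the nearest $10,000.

$1,590,000

σ_p² = 0.64²·0.918² + 0.36²·0.755² + 2·0.83·0.64·0.36·0.918·0.755 = 0.6841 (%²).
σ_p = √0.6841 = 0.827%.
At 90%, z = 1.282.
VaR = 1.282 × 0.827% = 1.060%; on $150,000,000 that is $1,590,000.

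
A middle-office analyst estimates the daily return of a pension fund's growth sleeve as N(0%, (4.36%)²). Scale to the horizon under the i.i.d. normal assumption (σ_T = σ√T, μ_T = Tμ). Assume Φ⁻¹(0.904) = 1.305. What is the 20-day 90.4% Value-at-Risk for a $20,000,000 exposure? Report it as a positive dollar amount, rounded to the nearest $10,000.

σ_{20d} = 4.36% × √20 = 19.499%.
VaR = 1.305 × 19.499% = 25.446%.
On $20,000,000: 0.25446 × $20,000,000 = $5,089,200.

$5,090,000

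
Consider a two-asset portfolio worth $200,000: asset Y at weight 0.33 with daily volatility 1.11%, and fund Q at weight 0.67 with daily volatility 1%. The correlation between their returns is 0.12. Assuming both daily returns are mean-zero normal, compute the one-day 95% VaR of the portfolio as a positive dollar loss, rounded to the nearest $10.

σ_p² = 0.33²·1.11² + 0.67²·1² + 2·0.12·0.33·0.67·1.11·1 = 0.6420 (%²).
σ_p = √0.6420 = 0.801%.
At 95%, z = 1.645.
VaR = 1.645 × 0.801% = 1.318%; on $200,000 that is $2,636.

$2,640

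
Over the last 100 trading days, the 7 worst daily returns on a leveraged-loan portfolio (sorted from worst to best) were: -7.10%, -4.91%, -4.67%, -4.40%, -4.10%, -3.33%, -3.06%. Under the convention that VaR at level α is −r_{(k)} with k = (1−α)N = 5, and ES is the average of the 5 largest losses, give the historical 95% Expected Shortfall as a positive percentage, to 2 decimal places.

The 5 worst returns sum to -25.18%.
ES = −(-25.18%) / 5 = 5.036% ≈ 5.04%.

5.04%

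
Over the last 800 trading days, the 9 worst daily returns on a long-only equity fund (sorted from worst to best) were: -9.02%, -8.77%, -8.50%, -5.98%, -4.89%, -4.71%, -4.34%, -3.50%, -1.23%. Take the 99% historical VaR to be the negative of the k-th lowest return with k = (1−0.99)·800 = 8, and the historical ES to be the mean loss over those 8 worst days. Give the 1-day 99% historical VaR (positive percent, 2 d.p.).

3.50%

k = 8; the 8th lowest return is -3.50%, so VaR = 3.50%.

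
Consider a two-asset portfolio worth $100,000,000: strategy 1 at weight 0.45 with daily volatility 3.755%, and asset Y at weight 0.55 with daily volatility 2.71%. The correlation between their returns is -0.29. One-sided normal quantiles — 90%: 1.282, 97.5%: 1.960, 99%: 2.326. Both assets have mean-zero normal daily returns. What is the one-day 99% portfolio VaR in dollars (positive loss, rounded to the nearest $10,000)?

$4,420,000

σ_p² = 0.45²·3.755² + 0.55²·2.71² + 2·-0.29·0.45·0.55·3.755·2.71 = 3.6161 (%²).
σ_p = √3.6161 = 1.902%.
VaR = 2.326 × 1.902% = 4.424%; on $100,000,000 that is $4,424,000.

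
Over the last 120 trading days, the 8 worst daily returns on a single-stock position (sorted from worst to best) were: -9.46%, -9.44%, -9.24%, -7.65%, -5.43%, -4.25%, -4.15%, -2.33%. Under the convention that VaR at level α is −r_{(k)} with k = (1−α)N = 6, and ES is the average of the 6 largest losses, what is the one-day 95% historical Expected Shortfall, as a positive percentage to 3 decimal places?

The 6 worst returns sum to -45.47%.
ES = −(-45.47%) / 6 = 7.5783…% ≈ 7.578%.

7.578%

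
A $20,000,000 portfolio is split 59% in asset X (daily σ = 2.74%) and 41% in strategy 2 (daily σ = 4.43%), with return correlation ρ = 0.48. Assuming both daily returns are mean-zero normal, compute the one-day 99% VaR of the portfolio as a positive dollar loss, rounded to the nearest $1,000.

$1,375,000

σ_p² = 0.59²·2.74² + 0.41²·4.43² + 2·0.48·0.59·0.41·2.74·4.43 = 8.7311 (%²).
σ_p = √8.7311 = 2.955%.
At 99%, z = 2.326.
VaR = 2.326 × 2.955% = 6.873%; on $20,000,000 that is $1,374,600.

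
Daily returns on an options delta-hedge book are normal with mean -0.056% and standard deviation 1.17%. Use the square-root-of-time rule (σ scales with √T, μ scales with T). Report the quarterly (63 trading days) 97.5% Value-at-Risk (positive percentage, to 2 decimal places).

At 97.5%, z = 1.960.
σ_{63d} = 1.17% × √63 = 9.287%; μ_{63d} = 63 × -0.056% = -3.528%.
VaR = −(-3.528%) + 1.960 × 9.287% = 21.731%.

21.73%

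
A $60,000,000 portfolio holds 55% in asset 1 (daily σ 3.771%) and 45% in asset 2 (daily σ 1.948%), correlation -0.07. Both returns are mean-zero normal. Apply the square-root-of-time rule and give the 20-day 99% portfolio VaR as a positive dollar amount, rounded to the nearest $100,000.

$13,700,000

σ_p = √(0.55²·3.771² + 0.45²·1.948² + 2·-0.07·0.55·0.45·3.771·1.948) = 2.194%.
σ_{20d} = 2.194% × √20 = 9.812%.
z(99%) = 2.326.
VaR = 2.326 × 9.812% = 22.823%; on $60,000,000 that is $13,693,800.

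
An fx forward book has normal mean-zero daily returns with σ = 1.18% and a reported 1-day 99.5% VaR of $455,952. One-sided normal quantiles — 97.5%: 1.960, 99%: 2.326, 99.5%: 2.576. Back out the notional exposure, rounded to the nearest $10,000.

VaR as a fraction of value: z·σ = 2.576 × 1.18% = 3.03968%.
Position = $455,952 / 0.0303968 = $15,000,000.

$15,000,000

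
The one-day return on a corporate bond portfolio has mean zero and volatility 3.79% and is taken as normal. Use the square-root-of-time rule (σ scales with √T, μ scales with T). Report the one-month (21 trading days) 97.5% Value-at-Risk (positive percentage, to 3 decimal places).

34.041%

At 97.5%, z = 1.960.
σ_{21d} = 3.79% × √21 = 17.368%.
VaR = 1.960 × 17.368% = 34.041%.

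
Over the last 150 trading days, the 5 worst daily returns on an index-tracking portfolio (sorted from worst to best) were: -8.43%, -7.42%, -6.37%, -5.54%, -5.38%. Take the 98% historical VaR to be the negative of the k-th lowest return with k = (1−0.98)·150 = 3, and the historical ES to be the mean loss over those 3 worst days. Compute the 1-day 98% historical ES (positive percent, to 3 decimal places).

The 3 worst returns sum to -22.22%.
ES = −(-22.22%) / 3 = 7.4066…% ≈ 7.407%.

7.407%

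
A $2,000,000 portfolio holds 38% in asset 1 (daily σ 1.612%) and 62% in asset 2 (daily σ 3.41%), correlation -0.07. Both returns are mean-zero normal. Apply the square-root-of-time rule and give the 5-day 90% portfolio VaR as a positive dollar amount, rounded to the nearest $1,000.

σ_p = √(0.38²·1.612² + 0.62²·3.41² + 2·-0.07·0.38·0.62·1.612·3.41) = 2.160%.
σ_{5d} = 2.160% × √5 = 4.830%.
z(90%) = 1.282.
VaR = 1.282 × 4.830% = 6.192%; on $2,000,000 that is $123,840.

$124,000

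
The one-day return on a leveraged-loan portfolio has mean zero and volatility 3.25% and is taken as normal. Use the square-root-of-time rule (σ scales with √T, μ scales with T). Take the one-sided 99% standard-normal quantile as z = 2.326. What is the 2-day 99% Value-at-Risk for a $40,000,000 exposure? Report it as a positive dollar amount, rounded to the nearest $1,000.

σ_{2d} = 3.25% × √2 = 4.596%.
VaR = 2.326 × 4.596% = 10.690%.
On $40,000,000: 0.10690 × $40,000,000 = $4,276,000.

$4,276,000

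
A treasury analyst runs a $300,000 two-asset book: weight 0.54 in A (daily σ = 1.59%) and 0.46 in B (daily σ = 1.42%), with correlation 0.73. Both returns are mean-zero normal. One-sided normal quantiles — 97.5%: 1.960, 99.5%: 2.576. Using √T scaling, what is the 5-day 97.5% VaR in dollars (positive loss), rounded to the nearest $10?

σ_p = √(0.54²·1.59² + 0.46²·1.42² + 2·0.73·0.54·0.46·1.59·1.42) = 1.408%.
σ_{5d} = 1.408% × √5 = 3.148%.
VaR = 1.960 × 3.148% = 6.170%; on $300,000 that is $18,510.

$18,510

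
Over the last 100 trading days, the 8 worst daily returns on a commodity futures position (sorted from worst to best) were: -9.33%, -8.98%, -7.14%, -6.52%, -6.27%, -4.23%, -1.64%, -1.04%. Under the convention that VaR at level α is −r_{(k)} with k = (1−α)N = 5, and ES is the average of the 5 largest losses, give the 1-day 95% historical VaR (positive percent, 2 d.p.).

k = 5; the 5th lowest return is -6.27%, so VaR = 6.27%.

6.27%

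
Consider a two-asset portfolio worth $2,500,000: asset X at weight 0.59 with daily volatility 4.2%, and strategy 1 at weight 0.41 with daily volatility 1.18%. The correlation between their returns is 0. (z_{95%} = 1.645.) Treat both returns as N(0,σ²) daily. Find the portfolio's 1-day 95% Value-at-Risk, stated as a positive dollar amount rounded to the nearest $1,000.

σ_p² = 0.59²·4.2² + 0.41²·1.18² + 2·0·0.59·0.41·4.2·1.18 = 6.3745 (%²).
σ_p = √6.3745 = 2.525%.
VaR = 1.645 × 2.525% = 4.154%; on $2,500,000 that is $103,850.

$104,000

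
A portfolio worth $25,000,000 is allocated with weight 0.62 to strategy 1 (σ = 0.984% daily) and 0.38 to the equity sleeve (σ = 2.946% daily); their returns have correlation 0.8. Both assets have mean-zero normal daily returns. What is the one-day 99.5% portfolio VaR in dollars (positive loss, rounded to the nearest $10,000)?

$1,060,000

σ_p² = 0.62²·0.984² + 0.38²·2.946² + 2·0.8·0.62·0.38·0.984·2.946 = 2.7182 (%²).
σ_p = √2.7182 = 1.649%.
At 99.5%, z = 2.576.
VaR = 2.576 × 1.649% = 4.248%; on $25,000,000 that is $1,062,000.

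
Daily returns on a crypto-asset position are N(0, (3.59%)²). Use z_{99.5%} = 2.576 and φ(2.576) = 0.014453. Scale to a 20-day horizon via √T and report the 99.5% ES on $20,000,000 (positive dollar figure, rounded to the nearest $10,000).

σ_{20d} = 3.59% × √20 = 16.055%.
ES multiplier = φ(z)/(1−α) = 0.014453/0.005 = 2.891.
ES = 16.055% × 2.891 = 46.415%; on $20,000,000: $9,283,000.

$9,280,000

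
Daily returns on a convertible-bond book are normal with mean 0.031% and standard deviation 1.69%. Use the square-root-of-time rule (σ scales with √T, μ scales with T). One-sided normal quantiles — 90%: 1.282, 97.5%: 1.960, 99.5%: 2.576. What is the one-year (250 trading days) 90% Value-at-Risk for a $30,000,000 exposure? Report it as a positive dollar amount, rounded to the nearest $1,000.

σ_{250d} = 1.69% × √250 = 26.721%; μ_{250d} = 250 × 0.031% = 7.750%.
VaR = −(7.750%) + 1.282 × 26.721% = 26.506%.
On $30,000,000: 0.26506 × $30,000,000 = $7,951,800.

$7,952,000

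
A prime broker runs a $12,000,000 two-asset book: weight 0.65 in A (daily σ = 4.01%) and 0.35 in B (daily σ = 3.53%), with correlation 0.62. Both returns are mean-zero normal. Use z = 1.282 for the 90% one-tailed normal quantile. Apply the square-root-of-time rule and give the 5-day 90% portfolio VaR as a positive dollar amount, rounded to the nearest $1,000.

$1,207,000

σ_p = √(0.65²·4.01² + 0.35²·3.53² + 2·0.62·0.65·0.35·4.01·3.53) = 3.509%.
σ_{5d} = 3.509% × √5 = 7.846%.
VaR = 1.282 × 7.846% = 10.059%; on $12,000,000 that is $1,207,080.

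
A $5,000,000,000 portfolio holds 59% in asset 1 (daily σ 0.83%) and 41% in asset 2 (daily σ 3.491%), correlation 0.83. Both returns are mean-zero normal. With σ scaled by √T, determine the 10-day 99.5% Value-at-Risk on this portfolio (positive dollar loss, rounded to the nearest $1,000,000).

σ_p = √(0.59²·0.83² + 0.41²·3.491² + 2·0.83·0.59·0.41·0.83·3.491) = 1.858%.
σ_{10d} = 1.858% × √10 = 5.876%.
z(99.5%) = 2.576.
VaR = 2.576 × 5.876% = 15.137%; on $5,000,000,000 that is $756,850,000.

$757,000,000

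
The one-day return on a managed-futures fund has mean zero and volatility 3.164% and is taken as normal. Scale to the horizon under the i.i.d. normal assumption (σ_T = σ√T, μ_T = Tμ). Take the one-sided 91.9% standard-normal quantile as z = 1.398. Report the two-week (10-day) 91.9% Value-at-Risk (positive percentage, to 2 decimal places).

13.99%

σ_{10d} = 3.164% × √10 = 10.005%.
VaR = 1.398 × 10.005% = 13.987%.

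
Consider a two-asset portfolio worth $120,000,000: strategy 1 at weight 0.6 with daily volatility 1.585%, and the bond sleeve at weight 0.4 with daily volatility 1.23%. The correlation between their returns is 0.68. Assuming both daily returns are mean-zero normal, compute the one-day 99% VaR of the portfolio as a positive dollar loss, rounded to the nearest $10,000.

$3,730,000

σ_p² = 0.6²·1.585² + 0.4²·1.23² + 2·0.68·0.6·0.4·1.585·1.23 = 1.7828 (%²).
σ_p = √1.7828 = 1.335%.
At 99%, z = 2.326.
VaR = 2.326 × 1.335% = 3.105%; on $120,000,000 that is $3,726,000.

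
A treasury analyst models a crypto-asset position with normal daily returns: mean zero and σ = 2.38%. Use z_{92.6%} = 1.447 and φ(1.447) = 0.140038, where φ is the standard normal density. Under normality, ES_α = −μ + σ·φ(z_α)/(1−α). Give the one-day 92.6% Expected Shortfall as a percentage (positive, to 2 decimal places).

Tail multiplier: φ(z)/(1−α) = 0.140038 / 0.074 = 1.892.
ES = 2.38% × 1.892 = 4.503%.

4.50%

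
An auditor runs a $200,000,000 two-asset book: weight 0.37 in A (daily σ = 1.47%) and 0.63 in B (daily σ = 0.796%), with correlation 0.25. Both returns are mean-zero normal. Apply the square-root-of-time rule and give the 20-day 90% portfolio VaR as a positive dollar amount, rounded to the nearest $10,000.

σ_p = √(0.37²·1.47² + 0.63²·0.796² + 2·0.25·0.37·0.63·1.47·0.796) = 0.827%.
σ_{20d} = 0.827% × √20 = 3.698%.
z(90%) = 1.282.
VaR = 1.282 × 3.698% = 4.741%; on $200,000,000 that is $9,482,000.

$9,480,000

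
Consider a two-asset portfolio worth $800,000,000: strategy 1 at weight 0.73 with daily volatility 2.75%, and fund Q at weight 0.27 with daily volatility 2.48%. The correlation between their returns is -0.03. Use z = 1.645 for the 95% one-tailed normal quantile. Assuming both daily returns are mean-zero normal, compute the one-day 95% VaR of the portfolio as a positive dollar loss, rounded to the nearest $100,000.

$27,600,000

σ_p² = 0.73²·2.75² + 0.27²·2.48² + 2·-0.03·0.73·0.27·2.75·2.48 = 4.3978 (%²).
σ_p = √4.3978 = 2.097%.
VaR = 1.645 × 2.097% = 3.450%; on $800,000,000 that is $27,600,000.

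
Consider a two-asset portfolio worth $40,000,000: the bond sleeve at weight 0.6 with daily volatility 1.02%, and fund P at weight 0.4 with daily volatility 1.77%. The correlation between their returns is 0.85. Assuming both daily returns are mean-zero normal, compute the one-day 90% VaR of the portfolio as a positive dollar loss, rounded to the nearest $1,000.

σ_p² = 0.6²·1.02² + 0.4²·1.77² + 2·0.85·0.6·0.4·1.02·1.77 = 1.6124 (%²).
σ_p = √1.6124 = 1.270%.
At 90%, z = 1.282.
VaR = 1.282 × 1.270% = 1.628%; on $40,000,000 that is $651,200.

$651,000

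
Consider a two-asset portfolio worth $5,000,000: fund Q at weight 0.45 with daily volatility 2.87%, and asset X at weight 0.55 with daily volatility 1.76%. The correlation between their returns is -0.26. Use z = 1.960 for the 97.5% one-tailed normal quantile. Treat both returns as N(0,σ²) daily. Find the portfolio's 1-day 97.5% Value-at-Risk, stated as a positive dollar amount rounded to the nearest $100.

$137,000

σ_p² = 0.45²·2.87² + 0.55²·1.76² + 2·-0.26·0.45·0.55·2.87·1.76 = 1.9549 (%²).
σ_p = √1.9549 = 1.398%.
VaR = 1.960 × 1.398% = 2.740%; on $5,000,000 that is $137,000.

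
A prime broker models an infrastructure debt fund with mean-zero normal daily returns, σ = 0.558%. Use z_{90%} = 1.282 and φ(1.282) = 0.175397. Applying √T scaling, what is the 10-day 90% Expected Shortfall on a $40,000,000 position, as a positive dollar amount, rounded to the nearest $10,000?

σ_{10d} = 0.558% × √10 = 1.765%.
ES multiplier = φ(z)/(1−α) = 0.175397/0.1 = 1.754.
ES = 1.765% × 1.754 = 3.096%; on $40,000,000: $1,238,400.

$1,240,000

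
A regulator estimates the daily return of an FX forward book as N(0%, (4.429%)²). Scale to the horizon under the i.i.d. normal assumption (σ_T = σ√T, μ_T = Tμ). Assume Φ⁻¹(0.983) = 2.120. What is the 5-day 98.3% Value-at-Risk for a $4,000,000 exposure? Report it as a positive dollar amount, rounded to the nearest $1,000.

$840,000

σ_{5d} = 4.429% × √5 = 9.904%.
VaR = 2.120 × 9.904% = 20.996%.
On $4,000,000: 0.20996 × $4,000,000 = $839,840.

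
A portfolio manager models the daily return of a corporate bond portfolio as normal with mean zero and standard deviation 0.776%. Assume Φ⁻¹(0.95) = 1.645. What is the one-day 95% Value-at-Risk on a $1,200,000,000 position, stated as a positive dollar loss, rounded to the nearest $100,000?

$15,300,000

VaR = z·σ = 1.645 × 0.776% = 1.277%.
On $1,200,000,000: 0.01277 × $1,200,000,000 = $15,324,000.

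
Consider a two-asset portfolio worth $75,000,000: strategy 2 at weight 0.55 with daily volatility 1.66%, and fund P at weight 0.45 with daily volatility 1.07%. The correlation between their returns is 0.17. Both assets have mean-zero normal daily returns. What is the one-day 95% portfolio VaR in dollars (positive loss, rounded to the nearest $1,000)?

$1,360,000

σ_p² = 0.55²·1.66² + 0.45²·1.07² + 2·0.17·0.55·0.45·1.66·1.07 = 1.2149 (%²).
σ_p = √1.2149 = 1.102%.
At 95%, z = 1.645.
VaR = 1.645 × 1.102% = 1.813%; on $75,000,000 that is $1,359,750.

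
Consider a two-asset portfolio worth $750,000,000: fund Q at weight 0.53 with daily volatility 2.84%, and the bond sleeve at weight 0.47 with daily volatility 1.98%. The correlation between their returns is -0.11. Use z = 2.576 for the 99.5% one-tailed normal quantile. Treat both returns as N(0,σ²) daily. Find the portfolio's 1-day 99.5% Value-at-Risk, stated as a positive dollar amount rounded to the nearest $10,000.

σ_p² = 0.53²·2.84² + 0.47²·1.98² + 2·-0.11·0.53·0.47·2.84·1.98 = 2.8235 (%²).
σ_p = √2.8235 = 1.680%.
VaR = 2.576 × 1.680% = 4.328%; on $750,000,000 that is $32,460,000.

$32,460,000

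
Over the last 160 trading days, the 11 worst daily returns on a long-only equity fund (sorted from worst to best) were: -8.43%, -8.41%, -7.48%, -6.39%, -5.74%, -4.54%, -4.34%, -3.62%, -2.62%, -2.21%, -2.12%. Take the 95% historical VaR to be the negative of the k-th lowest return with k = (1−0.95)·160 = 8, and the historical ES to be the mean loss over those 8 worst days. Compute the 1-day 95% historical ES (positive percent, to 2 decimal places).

6.12%

The 8 worst returns sum to -48.95%.
ES = −(-48.95%) / 8 = 6.11875% ≈ 6.12%.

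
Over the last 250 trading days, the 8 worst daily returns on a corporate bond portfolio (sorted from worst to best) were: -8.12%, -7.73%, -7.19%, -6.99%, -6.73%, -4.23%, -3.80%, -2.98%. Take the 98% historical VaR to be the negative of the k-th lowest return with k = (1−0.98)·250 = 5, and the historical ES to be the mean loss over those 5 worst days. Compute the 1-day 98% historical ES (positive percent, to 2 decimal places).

7.35%

The 5 worst returns sum to -36.76%.
ES = −(-36.76%) / 5 = 7.352% ≈ 7.35%.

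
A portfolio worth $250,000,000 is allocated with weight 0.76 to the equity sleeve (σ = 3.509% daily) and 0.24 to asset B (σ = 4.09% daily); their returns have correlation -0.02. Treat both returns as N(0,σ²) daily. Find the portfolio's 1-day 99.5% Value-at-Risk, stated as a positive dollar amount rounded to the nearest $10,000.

$18,180,000

σ_p² = 0.76²·3.509² + 0.24²·4.09² + 2·-0.02·0.76·0.24·3.509·4.09 = 7.9709 (%²).
σ_p = √7.9709 = 2.823%.
At 99.5%, z = 2.576.
VaR = 2.576 × 2.823% = 7.272%; on $250,000,000 that is $18,180,000.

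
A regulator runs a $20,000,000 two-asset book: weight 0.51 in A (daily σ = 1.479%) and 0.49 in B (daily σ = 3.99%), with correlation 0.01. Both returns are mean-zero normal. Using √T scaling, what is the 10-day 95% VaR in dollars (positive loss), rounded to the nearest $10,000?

σ_p = √(0.51²·1.479² + 0.49²·3.99² + 2·0.01·0.51·0.49·1.479·3.99) = 2.103%.
σ_{10d} = 2.103% × √10 = 6.650%.
z(95%) = 1.645.
VaR = 1.645 × 6.650% = 10.939%; on $20,000,000 that is $2,187,800.

$2,190,000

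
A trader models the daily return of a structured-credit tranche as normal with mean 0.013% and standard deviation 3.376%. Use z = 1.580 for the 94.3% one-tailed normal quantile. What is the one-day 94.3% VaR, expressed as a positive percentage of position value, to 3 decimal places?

VaR = −μ + z·σ = −(0.013%) + 1.580 × 3.376% = 5.321%.

5.321%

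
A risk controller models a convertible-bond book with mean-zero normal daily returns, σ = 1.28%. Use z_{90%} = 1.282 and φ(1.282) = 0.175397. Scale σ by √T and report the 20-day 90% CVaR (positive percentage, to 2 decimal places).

σ_{20d} = 1.28% × √20 = 5.724%.
ES multiplier = φ(z)/(1−α) = 0.175397/0.1 = 1.754.
ES = 5.724% × 1.754 = 10.040%.

10.04%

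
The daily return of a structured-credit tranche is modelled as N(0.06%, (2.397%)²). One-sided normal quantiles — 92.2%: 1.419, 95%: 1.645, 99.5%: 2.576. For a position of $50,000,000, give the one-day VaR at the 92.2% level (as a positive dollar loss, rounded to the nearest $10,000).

VaR = −μ + z·σ = −(0.06%) + 1.419 × 2.397% = 3.341%.
On $50,000,000: 0.03341 × $50,000,000 = $1,670,500.

$1,670,000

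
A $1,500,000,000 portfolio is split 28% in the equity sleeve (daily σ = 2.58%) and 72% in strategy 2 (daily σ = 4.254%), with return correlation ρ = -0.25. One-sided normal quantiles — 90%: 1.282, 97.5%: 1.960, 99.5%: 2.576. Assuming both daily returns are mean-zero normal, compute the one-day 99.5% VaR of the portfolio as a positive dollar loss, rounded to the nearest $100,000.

σ_p² = 0.28²·2.58² + 0.72²·4.254² + 2·-0.25·0.28·0.72·2.58·4.254 = 8.7968 (%²).
σ_p = √8.7968 = 2.966%.
VaR = 2.576 × 2.966% = 7.640%; on $1,500,000,000 that is $114,600,000.

$114,600,000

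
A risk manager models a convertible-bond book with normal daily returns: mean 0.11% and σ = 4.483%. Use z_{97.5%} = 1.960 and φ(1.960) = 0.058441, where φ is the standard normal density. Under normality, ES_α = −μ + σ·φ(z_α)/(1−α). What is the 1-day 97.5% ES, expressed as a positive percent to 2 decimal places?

10.37%

Tail multiplier: φ(z)/(1−α) = 0.058441 / 0.025 = 2.338.
ES = −(0.11%) + 4.483% × 2.338 = 10.371%.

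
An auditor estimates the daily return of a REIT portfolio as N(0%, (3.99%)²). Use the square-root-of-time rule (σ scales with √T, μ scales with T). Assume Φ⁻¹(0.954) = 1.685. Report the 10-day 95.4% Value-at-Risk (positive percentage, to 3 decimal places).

21.260%

σ_{10d} = 3.99% × √10 = 12.617%.
VaR = 1.685 × 12.617% = 21.260%.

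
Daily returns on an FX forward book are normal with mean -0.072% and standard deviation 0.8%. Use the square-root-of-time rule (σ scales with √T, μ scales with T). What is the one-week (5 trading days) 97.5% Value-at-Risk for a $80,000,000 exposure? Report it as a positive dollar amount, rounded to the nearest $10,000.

At 97.5%, z = 1.960.
σ_{5d} = 0.8% × √5 = 1.789%; μ_{5d} = 5 × -0.072% = -0.360%.
VaR = −(-0.360%) + 1.960 × 1.789% = 3.866%.
On $80,000,000: 0.03866 × $80,000,000 = $3,092,800.

$3,090,000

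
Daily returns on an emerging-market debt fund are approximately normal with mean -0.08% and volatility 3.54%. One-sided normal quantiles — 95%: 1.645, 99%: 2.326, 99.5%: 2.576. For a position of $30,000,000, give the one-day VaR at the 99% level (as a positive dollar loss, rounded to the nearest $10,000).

$2,490,000

VaR = −μ + z·σ = −(-0.08%) + 2.326 × 3.54% = 8.314%.
On $30,000,000: 0.08314 × $30,000,000 = $2,494,200.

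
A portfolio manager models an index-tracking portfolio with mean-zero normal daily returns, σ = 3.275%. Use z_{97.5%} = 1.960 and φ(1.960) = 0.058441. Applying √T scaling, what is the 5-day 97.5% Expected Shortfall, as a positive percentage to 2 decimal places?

17.12%

σ_{5d} = 3.275% × √5 = 7.323%.
ES multiplier = φ(z)/(1−α) = 0.058441/0.025 = 2.338.
ES = 7.323% × 2.338 = 17.121%.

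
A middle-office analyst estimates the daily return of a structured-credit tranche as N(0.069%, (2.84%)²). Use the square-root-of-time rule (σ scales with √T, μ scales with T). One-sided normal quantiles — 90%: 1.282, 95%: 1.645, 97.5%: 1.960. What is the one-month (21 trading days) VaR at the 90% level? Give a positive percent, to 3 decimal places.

σ_{21d} = 2.84% × √21 = 13.015%; μ_{21d} = 21 × 0.069% = 1.449%.
VaR = −(1.449%) + 1.282 × 13.015% = 15.236%.

15.236%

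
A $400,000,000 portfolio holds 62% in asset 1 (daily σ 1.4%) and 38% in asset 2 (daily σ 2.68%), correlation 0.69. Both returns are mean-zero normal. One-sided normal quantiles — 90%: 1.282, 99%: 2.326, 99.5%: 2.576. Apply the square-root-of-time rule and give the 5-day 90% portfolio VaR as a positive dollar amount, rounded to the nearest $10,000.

$19,900,000

σ_p = √(0.62²·1.4² + 0.38²·2.68² + 2·0.69·0.62·0.38·1.4·2.68) = 1.735%.
σ_{5d} = 1.735% × √5 = 3.880%.
VaR = 1.282 × 3.880% = 4.974%; on $400,000,000 that is $19,896,000.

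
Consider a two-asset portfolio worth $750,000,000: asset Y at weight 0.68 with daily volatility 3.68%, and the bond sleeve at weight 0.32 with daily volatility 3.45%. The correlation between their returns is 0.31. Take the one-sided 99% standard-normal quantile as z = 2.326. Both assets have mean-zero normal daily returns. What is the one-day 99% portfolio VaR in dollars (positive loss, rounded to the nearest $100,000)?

$52,900,000

σ_p² = 0.68²·3.68² + 0.32²·3.45² + 2·0.31·0.68·0.32·3.68·3.45 = 9.1937 (%²).
σ_p = √9.1937 = 3.032%.
VaR = 2.326 × 3.032% = 7.052%; on $750,000,000 that is $52,890,000.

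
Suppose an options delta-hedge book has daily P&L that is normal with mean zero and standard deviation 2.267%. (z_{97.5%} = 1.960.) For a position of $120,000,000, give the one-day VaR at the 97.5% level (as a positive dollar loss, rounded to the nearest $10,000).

$5,330,000

VaR = z·σ = 1.960 × 2.267% = 4.443%.
On $120,000,000: 0.04443 × $120,000,000 = $5,331,600.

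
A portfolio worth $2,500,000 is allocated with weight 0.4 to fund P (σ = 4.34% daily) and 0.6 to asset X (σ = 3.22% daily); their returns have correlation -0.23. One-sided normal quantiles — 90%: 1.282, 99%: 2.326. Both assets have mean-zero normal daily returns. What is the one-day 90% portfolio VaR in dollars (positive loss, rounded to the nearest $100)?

σ_p² = 0.4²·4.34² + 0.6²·3.22² + 2·-0.23·0.4·0.6·4.34·3.22 = 5.2035 (%²).
σ_p = √5.2035 = 2.281%.
VaR = 1.282 × 2.281% = 2.924%; on $2,500,000 that is $73,100.

$73,100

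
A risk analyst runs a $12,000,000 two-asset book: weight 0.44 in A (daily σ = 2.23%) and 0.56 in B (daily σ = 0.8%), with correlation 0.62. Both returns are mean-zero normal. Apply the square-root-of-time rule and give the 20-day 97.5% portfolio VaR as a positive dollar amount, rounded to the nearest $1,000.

$1,375,000

σ_p = √(0.44²·2.23² + 0.56²·0.8² + 2·0.62·0.44·0.56·2.23·0.8) = 1.307%.
σ_{20d} = 1.307% × √20 = 5.845%.
z(97.5%) = 1.960.
VaR = 1.960 × 5.845% = 11.456%; on $12,000,000 that is $1,374,720.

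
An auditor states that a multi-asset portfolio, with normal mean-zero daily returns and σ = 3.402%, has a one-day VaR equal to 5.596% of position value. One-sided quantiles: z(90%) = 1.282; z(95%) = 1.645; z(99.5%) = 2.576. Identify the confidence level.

Implied z = VaR/σ = 5.596 / 3.402 = 1.645.
This matches z(95%) = 1.645.

95%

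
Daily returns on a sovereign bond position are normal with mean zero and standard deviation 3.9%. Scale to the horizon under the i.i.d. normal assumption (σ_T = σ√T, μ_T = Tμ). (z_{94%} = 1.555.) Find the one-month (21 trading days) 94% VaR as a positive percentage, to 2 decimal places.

σ_{21d} = 3.9% × √21 = 17.872%.
VaR = 1.555 × 17.872% = 27.791%.

27.79%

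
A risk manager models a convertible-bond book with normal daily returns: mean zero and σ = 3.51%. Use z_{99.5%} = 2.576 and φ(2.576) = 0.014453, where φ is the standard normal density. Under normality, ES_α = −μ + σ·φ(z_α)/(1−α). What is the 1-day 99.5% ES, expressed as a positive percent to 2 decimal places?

Tail multiplier: φ(z)/(1−α) = 0.014453 / 0.005 = 2.891.
ES = 3.51% × 2.891 = 10.147%.

10.15%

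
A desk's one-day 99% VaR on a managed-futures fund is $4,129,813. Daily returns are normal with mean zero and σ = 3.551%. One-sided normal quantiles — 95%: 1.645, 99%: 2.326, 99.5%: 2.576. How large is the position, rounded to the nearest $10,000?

$50,000,000

VaR as a fraction of value: z·σ = 2.326 × 3.551% = 8.25963%.
Position = $4,129,813 / 0.0825963 = $50,000,000.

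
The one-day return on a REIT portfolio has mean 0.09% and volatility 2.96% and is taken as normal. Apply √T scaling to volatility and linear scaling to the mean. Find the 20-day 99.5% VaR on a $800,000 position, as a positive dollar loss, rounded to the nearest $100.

$258,400

At 99.5%, z = 2.576.
σ_{20d} = 2.96% × √20 = 13.238%; μ_{20d} = 20 × 0.09% = 1.800%.
VaR = −(1.800%) + 2.576 × 13.238% = 32.301%.
On $800,000: 0.32301 × $800,000 = $258,408.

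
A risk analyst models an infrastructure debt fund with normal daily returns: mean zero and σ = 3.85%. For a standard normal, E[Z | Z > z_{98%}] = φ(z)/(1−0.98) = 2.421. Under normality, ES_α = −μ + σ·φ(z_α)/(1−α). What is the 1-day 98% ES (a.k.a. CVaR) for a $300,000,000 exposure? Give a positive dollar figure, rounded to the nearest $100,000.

$28,000,000

ES = 3.85% × 2.421 = 9.321%.
On $300,000,000: 0.09321 × $300,000,000 = $27,963,000.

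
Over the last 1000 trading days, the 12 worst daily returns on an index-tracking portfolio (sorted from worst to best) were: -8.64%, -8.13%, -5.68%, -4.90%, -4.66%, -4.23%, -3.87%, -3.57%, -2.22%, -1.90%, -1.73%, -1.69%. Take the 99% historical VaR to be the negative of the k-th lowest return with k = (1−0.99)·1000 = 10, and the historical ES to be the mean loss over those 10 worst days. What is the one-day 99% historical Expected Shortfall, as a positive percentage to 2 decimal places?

4.78%

The 10 worst returns sum to -47.80%.
ES = −(-47.80%) / 10 = 4.78%.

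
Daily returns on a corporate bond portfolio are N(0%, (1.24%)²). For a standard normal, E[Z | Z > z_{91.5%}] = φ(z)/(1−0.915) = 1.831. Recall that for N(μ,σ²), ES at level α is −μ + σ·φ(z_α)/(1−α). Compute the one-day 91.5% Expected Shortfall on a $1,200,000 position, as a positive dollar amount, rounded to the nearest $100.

ES = 1.24% × 1.831 = 2.270%.
On $1,200,000: 0.02270 × $1,200,000 = $27,240.

$27,200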